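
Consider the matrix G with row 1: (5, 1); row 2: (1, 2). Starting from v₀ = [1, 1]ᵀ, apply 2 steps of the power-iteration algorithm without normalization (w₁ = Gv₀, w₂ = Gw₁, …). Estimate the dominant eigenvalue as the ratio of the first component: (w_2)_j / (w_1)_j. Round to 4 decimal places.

λ ≈ 5.5000

w1 = Gv₀ = (6, 3)
w2 = Gw1 = (33, 12)
Ratio at component: 33 / 6 = 5.5000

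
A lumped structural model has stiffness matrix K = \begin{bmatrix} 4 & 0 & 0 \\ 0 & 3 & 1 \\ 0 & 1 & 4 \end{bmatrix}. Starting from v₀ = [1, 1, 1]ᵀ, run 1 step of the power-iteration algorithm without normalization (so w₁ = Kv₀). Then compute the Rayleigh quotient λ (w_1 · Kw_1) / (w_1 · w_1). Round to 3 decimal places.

4.421

w1 = Kv₀ = (4·1 + 0·1 + 0·1; 0·1 + 3·1 + 1·1; 0·1 + 1·1 + 4·1) = (4, 4, 5)
Kw1 = (16, 17, 24)
w1·Kw1 = 4·16 + 4·17 + 5·24 = 252; w1·w1 = 4·4 + 4·4 + 5·5 = 57
λ ≈ 252/57 = 4.421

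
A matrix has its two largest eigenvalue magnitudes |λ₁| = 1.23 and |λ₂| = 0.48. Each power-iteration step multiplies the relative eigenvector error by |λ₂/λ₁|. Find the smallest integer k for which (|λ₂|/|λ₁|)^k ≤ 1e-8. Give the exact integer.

|λ₂/λ₁| = 0.48/1.23 = 0.39024
Need k ≥ ln(1e-8) / ln(0.39024) = -18.4207 / -0.9410 ≈ 19.576
Smallest integer k satisfying the bound: 20

20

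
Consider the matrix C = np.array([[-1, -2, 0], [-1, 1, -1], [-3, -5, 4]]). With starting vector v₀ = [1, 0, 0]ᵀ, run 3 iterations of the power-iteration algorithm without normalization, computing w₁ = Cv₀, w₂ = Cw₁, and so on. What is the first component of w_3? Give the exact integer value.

w1 = Cv₀ = (-1, -1, -3)
w2 = Cw1 = (3, 3, -4)
w3 = Cw2 = (-9, 4, -40)
The requested component of w3 is -9.

-9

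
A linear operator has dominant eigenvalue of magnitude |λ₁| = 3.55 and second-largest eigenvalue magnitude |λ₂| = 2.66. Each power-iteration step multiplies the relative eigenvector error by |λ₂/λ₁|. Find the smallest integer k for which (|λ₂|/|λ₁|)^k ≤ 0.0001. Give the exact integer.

32

|λ₂/λ₁| = 2.66/3.55 = 0.74930
Need k ≥ ln(0.0001) / ln(0.74930) = -9.2103 / -0.2886 ≈ 31.911
Smallest integer k satisfying the bound: 32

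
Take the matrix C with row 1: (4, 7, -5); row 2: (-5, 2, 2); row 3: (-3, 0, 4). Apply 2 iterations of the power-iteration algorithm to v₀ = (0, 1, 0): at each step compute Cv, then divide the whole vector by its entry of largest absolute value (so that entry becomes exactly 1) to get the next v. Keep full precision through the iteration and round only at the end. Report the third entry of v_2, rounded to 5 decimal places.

-0.50000

Cv0 = (7.000000, 2.000000, 0.000000); divide by 7.000000 → v1 = (1.000000, 0.285714, 0.000000)
Cv1 = (6.000000, -4.428571, -3.000000); divide by 6.000000 → v2 = (1.000000, -0.738095, -0.500000)
Requested entry of v2: -21/42 = -0.50000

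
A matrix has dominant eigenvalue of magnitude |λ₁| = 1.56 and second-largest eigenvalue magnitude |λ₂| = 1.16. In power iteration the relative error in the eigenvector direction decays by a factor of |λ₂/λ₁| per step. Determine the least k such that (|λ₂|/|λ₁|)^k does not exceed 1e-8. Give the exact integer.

63

|λ₂/λ₁| = 1.16/1.56 = 0.74359
Need k ≥ ln(1e-8) / ln(0.74359) = -18.4207 / -0.2963 ≈ 62.176
Smallest integer k satisfying the bound: 63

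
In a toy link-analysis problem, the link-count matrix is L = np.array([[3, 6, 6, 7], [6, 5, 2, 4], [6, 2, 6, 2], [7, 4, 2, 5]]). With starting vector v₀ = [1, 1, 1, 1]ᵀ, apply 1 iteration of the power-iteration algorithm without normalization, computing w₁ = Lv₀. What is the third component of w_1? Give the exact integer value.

16

w1 = Lv₀ = (22, 17, 16, 18)
The requested component of w1 is 16.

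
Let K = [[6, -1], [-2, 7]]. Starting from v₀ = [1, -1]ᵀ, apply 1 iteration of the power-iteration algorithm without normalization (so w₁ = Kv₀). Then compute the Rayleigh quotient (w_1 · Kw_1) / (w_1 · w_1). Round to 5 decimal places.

w1 = Kv₀ = (6·1 + (-1)·(-1); (-2)·1 + 7·(-1)) = (7, -9)
Kw1 = (51, -77)
w1·Kw1 = 7·51 + (-9)·(-77) = 1050; w1·w1 = 7·7 + (-9)·(-9) = 130
λ ≈ 1050/130 = 8.07692

8.07692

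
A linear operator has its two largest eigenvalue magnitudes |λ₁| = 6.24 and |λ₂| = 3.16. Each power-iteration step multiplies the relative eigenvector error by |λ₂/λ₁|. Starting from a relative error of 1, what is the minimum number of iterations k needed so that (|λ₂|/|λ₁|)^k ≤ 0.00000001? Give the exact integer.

|λ₂/λ₁| = 3.16/6.24 = 0.50641
Need k ≥ ln(0.00000001) / ln(0.50641) = -18.4207 / -0.6804 ≈ 27.073
Smallest integer k satisfying the bound: 28

28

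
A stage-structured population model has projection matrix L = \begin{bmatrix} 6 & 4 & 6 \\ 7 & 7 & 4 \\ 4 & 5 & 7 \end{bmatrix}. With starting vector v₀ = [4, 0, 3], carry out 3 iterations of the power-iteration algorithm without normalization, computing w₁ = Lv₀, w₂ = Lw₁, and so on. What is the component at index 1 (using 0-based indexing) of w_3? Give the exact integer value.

w1 = Lv₀ = (6·4 + 4·0 + 6·3; 7·4 + 7·0 + 4·3; 4·4 + 5·0 + 7·3) = (42, 40, 37)
w2 = Lw1 = (6·42 + 4·40 + 6·37; 7·42 + 7·40 + 4·37; 4·42 + 5·40 + 7·37) = (634, 722, 627)
w3 = Lw2 = (10454, 12000, 10535)
The requested component of w3 is 12000.

12000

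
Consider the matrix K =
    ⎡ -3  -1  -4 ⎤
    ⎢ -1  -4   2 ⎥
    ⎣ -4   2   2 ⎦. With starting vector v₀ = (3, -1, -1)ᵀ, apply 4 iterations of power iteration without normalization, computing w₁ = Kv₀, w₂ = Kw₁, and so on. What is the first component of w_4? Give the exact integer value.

w1 = Kv₀ = (-4, -1, -16)
w2 = Kw1 = (77, -24, -18)
w3 = Kw2 = (-135, -17, -392)
w4 = Kw3 = (1990, -581, -278)
The requested component of w4 is 1990.

1990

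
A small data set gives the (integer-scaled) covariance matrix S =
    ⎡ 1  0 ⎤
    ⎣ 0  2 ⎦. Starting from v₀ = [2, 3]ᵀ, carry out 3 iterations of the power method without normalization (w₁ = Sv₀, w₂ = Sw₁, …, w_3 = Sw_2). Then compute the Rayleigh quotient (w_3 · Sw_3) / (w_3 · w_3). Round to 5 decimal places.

1.99310

w1 = Sv₀ = (1·2 + 0·3; 0·2 + 2·3) = (2, 6)
w2 = Sw1 = (1·2 + 0·6; 0·2 + 2·6) = (2, 12)
w3 = Sw2 = (2, 24)
Sw3 = (2, 48)
w3·Sw3 = 2·2 + 24·48 = 1156; w3·w3 = 2·2 + 24·24 = 580
λ ≈ 1156/580 = 1.99310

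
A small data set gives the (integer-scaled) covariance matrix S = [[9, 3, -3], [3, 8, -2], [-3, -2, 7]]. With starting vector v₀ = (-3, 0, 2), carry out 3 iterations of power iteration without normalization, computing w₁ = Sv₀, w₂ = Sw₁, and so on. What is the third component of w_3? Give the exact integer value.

w1 = Sv₀ = (9·(-3) + 3·0 + (-3)·2; 3·(-3) + 8·0 + (-2)·2; (-3)·(-3) + (-2)·0 + 7·2) = (-33, -13, 23)
w2 = Sw1 = (9·(-33) + 3·(-13) + (-3)·23; 3·(-33) + 8·(-13) + (-2)·23; (-3)·(-33) + (-2)·(-13) + 7·23) = (-405, -249, 286)
w3 = Sw2 = (-5250, -3779, 3715)
The requested component of w3 is 3715.

3715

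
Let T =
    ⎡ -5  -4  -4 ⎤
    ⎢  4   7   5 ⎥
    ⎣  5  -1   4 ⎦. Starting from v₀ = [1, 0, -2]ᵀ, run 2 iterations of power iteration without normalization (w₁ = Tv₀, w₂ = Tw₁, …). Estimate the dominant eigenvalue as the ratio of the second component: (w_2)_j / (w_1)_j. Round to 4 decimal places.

w1 = Tv₀ = ((-5)·1 + (-4)·0 + (-4)·(-2); 4·1 + 7·0 + 5·(-2); 5·1 + (-1)·0 + 4·(-2)) = (3, -6, -3)
w2 = Tw1 = ((-5)·3 + (-4)·(-6) + (-4)·(-3); 4·3 + 7·(-6) + 5·(-3); 5·3 + (-1)·(-6) + 4·(-3)) = (21, -45, 9)
Ratio at component: -45 / -6 = 7.5000

7.5000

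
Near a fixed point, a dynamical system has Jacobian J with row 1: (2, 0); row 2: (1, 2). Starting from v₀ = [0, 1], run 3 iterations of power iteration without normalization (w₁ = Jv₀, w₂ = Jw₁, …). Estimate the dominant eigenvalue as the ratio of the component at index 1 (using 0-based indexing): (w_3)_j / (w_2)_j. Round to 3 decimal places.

2.000

w1 = Jv₀ = (2·0 + 0·1; 1·0 + 2·1) = (0, 2)
w2 = Jw1 = (2·0 + 0·2; 1·0 + 2·2) = (0, 4)
w3 = Jw2 = (0, 8)
Ratio at component: 8 / 4 = 2.000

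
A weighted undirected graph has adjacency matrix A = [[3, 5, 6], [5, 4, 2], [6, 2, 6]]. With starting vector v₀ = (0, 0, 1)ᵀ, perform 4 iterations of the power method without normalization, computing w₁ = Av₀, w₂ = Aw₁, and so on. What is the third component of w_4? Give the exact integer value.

12372

w1 = Av₀ = (3·0 + 5·0 + 6·1; 5·0 + 4·0 + 2·1; 6·0 + 2·0 + 6·1) = (6, 2, 6)
w2 = Aw1 = (3·6 + 5·2 + 6·6; 5·6 + 4·2 + 2·6; 6·6 + 2·2 + 6·6) = (64, 50, 76)
w3 = Aw2 = (898, 672, 940)
w4 = Aw3 = (11694, 9058, 12372)
The requested component of w4 is 12372.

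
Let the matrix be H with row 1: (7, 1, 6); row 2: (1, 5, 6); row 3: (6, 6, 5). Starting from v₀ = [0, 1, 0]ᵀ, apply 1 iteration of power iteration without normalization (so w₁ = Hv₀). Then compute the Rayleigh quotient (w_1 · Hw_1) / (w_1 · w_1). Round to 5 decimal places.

12.16129

w1 = Hv₀ = (7·0 + 1·1 + 6·0; 1·0 + 5·1 + 6·0; 6·0 + 6·1 + 5·0) = (1, 5, 6)
Hw1 = (48, 62, 66)
w1·Hw1 = 1·48 + 5·62 + 6·66 = 754; w1·w1 = 1·1 + 5·5 + 6·6 = 62
λ ≈ 754/62 = 12.16129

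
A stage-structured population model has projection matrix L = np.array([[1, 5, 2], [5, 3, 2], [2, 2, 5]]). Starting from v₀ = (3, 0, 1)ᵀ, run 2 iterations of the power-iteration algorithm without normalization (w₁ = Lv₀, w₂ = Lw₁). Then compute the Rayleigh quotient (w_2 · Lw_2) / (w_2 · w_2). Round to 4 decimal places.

λ ≈ 8.8667

w1 = Lv₀ = (1·3 + 5·0 + 2·1; 5·3 + 3·0 + 2·1; 2·3 + 2·0 + 5·1) = (5, 17, 11)
w2 = Lw1 = (1·5 + 5·17 + 2·11; 5·5 + 3·17 + 2·11; 2·5 + 2·17 + 5·11) = (112, 98, 99)
Lw2 = (800, 1052, 915)
w2·Lw2 = 112·800 + 98·1052 + 99·915 = 283281; w2·w2 = 112·112 + 98·98 + 99·99 = 31949
λ ≈ 283281/31949 = 8.8667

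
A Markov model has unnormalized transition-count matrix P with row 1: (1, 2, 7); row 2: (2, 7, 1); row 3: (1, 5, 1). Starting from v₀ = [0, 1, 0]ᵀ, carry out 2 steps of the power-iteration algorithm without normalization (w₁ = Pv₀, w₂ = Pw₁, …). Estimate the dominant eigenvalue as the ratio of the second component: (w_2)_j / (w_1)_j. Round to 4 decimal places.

λ ≈ 8.2857

w1 = Pv₀ = (2, 7, 5)
w2 = Pw1 = (51, 58, 42)
Ratio at component: 58 / 7 = 8.2857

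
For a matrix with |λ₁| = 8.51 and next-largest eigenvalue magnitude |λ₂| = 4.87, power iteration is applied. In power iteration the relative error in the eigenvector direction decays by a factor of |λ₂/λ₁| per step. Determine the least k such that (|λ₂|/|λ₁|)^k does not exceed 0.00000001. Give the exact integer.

|λ₂/λ₁| = 4.87/8.51 = 0.57227
Need k ≥ ln(0.00000001) / ln(0.57227) = -18.4207 / -0.5581 ≈ 33.003
Smallest integer k satisfying the bound: 34

34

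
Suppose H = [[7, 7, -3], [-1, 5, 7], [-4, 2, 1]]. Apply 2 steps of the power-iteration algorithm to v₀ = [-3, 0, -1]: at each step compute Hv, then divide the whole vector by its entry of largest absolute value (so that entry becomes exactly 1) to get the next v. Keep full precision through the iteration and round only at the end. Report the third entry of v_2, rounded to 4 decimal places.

Hv0 = (-18.00000, -4.00000, 11.00000); divide by -18.00000 → v1 = (1.00000, 0.22222, -0.61111)
Hv1 = (10.38889, -4.16667, -4.16667); divide by 10.38889 → v2 = (1.00000, -0.40107, -0.40107)
Requested entry of v2: 75/-187 = -0.4011

-0.4011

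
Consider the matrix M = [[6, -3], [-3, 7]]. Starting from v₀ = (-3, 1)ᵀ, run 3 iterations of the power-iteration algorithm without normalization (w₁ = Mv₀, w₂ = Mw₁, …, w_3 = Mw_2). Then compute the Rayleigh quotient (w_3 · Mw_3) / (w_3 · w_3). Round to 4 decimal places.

w1 = Mv₀ = (6·(-3) + (-3)·1; (-3)·(-3) + 7·1) = (-21, 16)
w2 = Mw1 = (6·(-21) + (-3)·16; (-3)·(-21) + 7·16) = (-174, 175)
w3 = Mw2 = (-1569, 1747)
Mw3 = (-14655, 16936)
w3·Mw3 = (-1569)·(-14655) + 1747·16936 = 52580887; w3·w3 = (-1569)·(-1569) + 1747·1747 = 5513770
λ ≈ 52580887/5513770 = 9.5363

λ ≈ 9.5363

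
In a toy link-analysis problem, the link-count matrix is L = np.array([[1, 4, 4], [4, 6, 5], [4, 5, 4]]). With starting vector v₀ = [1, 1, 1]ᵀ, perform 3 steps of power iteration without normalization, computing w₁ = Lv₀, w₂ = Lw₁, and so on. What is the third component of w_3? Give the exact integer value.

2091

w1 = Lv₀ = (9, 15, 13)
w2 = Lw1 = (121, 191, 163)
w3 = Lw2 = (1537, 2445, 2091)
The requested component of w3 is 2091.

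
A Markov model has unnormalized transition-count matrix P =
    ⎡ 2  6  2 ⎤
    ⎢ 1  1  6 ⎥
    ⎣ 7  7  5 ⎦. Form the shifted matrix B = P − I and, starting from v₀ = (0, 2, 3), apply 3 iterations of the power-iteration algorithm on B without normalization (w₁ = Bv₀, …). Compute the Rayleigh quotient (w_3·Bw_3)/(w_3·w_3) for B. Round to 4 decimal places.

μ ≈ 11.5716

B = P − I has rows (1, 6, 2); (1, 0, 6); (7, 7, 4)
w1 = Bv₀ = (18, 18, 26)
w2 = Bw1 = (178, 174, 356)
w3 = Bw2 = (1934, 2314, 3888)
Bw3 = (23594, 25262, 45288)
w3·Bw3 = 280166808; w3·w3 = 24211496; μ ≈ 280166808/24211496 = 11.5716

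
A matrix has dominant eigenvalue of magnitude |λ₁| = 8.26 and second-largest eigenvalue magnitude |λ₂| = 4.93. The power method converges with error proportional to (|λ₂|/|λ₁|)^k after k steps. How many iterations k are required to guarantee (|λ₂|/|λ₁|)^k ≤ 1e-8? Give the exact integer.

|λ₂/λ₁| = 4.93/8.26 = 0.59685
Need k ≥ ln(1e-8) / ln(0.59685) = -18.4207 / -0.5161 ≈ 35.693
Smallest integer k satisfying the bound: 36

36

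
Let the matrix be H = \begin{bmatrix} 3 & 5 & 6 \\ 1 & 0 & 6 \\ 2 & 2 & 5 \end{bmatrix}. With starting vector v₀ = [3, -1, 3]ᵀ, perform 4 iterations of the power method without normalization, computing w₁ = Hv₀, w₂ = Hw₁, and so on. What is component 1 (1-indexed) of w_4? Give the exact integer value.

25200

w1 = Hv₀ = (3·3 + 5·(-1) + 6·3; 1·3 + 0·(-1) + 6·3; 2·3 + 2·(-1) + 5·3) = (22, 21, 19)
w2 = Hw1 = (3·22 + 5·21 + 6·19; 1·22 + 0·21 + 6·19; 2·22 + 2·21 + 5·19) = (285, 136, 181)
w3 = Hw2 = (2621, 1371, 1747)
w4 = Hw3 = (25200, 13103, 16719)
The requested component of w4 is 25200.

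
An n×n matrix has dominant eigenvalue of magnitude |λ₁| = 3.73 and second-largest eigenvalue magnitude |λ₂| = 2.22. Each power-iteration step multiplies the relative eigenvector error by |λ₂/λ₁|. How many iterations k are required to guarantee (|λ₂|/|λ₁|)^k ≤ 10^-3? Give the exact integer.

14

|λ₂/λ₁| = 2.22/3.73 = 0.59517
Need k ≥ ln(10^-3) / ln(0.59517) = -6.9078 / -0.5189 ≈ 13.312
Smallest integer k satisfying the bound: 14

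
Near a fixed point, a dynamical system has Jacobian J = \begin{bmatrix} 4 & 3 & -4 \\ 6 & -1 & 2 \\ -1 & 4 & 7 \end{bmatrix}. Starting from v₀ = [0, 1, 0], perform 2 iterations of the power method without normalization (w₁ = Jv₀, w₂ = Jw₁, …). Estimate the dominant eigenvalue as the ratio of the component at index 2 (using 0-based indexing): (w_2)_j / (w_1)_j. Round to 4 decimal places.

w1 = Jv₀ = (3, -1, 4)
w2 = Jw1 = (-7, 27, 21)
Ratio at component: 21 / 4 = 5.2500

5.2500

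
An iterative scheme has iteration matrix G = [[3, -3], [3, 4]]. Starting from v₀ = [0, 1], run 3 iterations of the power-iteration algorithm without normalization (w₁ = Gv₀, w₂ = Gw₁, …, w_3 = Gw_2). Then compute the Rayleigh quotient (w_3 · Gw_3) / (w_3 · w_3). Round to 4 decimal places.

w1 = Gv₀ = (3·0 + (-3)·1; 3·0 + 4·1) = (-3, 4)
w2 = Gw1 = (3·(-3) + (-3)·4; 3·(-3) + 4·4) = (-21, 7)
w3 = Gw2 = (-84, -35)
Gw3 = (-147, -392)
w3·Gw3 = (-84)·(-147) + (-35)·(-392) = 26068; w3·w3 = (-84)·(-84) + (-35)·(-35) = 8281
λ ≈ 26068/8281 = 3.1479

3.1479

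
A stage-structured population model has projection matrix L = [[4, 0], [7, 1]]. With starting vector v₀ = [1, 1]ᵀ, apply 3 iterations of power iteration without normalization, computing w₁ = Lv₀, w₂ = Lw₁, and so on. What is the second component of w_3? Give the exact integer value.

w1 = Lv₀ = (4, 8)
w2 = Lw1 = (16, 36)
w3 = Lw2 = (64, 148)
The requested component of w3 is 148.

148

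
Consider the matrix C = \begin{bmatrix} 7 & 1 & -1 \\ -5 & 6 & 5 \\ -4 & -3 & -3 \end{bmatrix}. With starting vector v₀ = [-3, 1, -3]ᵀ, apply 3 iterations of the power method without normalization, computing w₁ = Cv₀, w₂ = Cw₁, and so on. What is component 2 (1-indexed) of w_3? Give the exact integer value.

w1 = Cv₀ = (-17, 6, 18)
w2 = Cw1 = (-131, 211, -4)
w3 = Cw2 = (-702, 1901, -97)
The requested component of w3 is 1901.

1901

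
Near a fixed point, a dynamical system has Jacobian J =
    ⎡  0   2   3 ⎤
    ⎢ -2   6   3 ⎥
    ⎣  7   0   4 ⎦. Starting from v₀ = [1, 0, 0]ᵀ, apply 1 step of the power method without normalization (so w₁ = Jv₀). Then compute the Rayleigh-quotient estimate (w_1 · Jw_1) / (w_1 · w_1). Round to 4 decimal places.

w1 = Jv₀ = (0, -2, 7)
Jw1 = (17, 9, 28)
w1·Jw1 = 0·17 + (-2)·9 + 7·28 = 178; w1·w1 = 0·0 + (-2)·(-2) + 7·7 = 53
λ ≈ 178/53 = 3.3585

3.3585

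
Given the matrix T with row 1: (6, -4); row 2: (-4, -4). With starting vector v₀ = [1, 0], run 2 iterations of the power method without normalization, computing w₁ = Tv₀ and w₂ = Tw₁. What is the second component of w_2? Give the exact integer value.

-8

w1 = Tv₀ = (6·1 + (-4)·0; (-4)·1 + (-4)·0) = (6, -4)
w2 = Tw1 = (6·6 + (-4)·(-4); (-4)·6 + (-4)·(-4)) = (52, -8)
The requested component of w2 is -8.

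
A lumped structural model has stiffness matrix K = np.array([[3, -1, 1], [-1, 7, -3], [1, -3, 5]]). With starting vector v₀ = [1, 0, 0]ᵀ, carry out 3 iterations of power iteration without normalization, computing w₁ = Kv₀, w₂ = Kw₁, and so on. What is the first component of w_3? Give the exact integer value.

w1 = Kv₀ = (3, -1, 1)
w2 = Kw1 = (11, -13, 11)
w3 = Kw2 = (57, -135, 105)
The requested component of w3 is 57.

57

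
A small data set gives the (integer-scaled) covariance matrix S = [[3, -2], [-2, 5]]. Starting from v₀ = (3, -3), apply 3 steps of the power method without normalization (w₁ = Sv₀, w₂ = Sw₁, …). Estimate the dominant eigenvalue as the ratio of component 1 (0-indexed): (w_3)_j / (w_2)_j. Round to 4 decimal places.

λ ≈ 6.2889

w1 = Sv₀ = (3·3 + (-2)·(-3); (-2)·3 + 5·(-3)) = (15, -21)
w2 = Sw1 = (3·15 + (-2)·(-21); (-2)·15 + 5·(-21)) = (87, -135)
w3 = Sw2 = (531, -849)
Ratio at component: -849 / -135 = 6.2889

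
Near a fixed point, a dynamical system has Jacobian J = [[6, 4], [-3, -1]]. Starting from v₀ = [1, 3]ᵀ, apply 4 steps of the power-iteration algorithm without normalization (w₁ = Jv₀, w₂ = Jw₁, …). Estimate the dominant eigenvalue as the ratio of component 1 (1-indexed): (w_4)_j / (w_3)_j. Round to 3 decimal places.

3.385

w1 = Jv₀ = (18, -6)
w2 = Jw1 = (84, -48)
w3 = Jw2 = (312, -204)
w4 = Jw3 = (1056, -732)
Ratio at component: 1056 / 312 = 3.385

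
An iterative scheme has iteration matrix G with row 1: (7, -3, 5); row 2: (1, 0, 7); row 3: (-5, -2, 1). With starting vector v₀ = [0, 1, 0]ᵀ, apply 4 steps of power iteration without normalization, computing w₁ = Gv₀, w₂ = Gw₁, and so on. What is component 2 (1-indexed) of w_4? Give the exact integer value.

1313

w1 = Gv₀ = (7·0 + (-3)·1 + 5·0; 1·0 + 0·1 + 7·0; (-5)·0 + (-2)·1 + 1·0) = (-3, 0, -2)
w2 = Gw1 = (7·(-3) + (-3)·0 + 5·(-2); 1·(-3) + 0·0 + 7·(-2); (-5)·(-3) + (-2)·0 + 1·(-2)) = (-31, -17, 13)
w3 = Gw2 = (-101, 60, 202)
w4 = Gw3 = (123, 1313, 587)
The requested component of w4 is 1313.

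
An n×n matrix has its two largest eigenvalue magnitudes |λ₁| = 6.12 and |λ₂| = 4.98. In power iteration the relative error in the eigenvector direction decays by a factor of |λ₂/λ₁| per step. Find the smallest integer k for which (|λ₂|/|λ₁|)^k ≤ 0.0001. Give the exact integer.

|λ₂/λ₁| = 4.98/6.12 = 0.81373
Need k ≥ ln(0.0001) / ln(0.81373) = -9.2103 / -0.2061 ≈ 44.682
Smallest integer k satisfying the bound: 45

45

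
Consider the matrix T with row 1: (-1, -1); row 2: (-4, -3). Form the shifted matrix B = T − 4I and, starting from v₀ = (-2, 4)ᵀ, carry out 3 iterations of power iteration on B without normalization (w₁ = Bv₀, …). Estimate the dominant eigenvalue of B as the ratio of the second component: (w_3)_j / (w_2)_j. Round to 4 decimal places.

B = T − 4I has rows (-5, -1); (-4, -7)
w1 = Bv₀ = (6, -20)
w2 = Bw1 = (-10, 116)
w3 = Bw2 = (-66, -772)
Ratio: -772/116 = -6.6552

μ ≈ -6.6552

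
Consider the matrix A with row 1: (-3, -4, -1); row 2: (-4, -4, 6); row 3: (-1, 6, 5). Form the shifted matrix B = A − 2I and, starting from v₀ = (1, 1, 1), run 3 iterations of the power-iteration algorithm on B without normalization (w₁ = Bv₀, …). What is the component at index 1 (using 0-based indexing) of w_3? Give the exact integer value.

B = A − 2I has rows (-5, -4, -1); (-4, -6, 6); (-1, 6, 3)
w1 = Bv₀ = ((-5)·1 + (-4)·1 + (-1)·1; (-4)·1 + (-6)·1 + 6·1; (-1)·1 + 6·1 + 3·1) = (-10, -4, 8)
w2 = Bw1 = ((-5)·(-10) + (-4)·(-4) + (-1)·8; (-4)·(-10) + (-6)·(-4) + 6·8; (-1)·(-10) + 6·(-4) + 3·8) = (58, 112, 10)
w3 = Bw2 = (-748, -844, 644)
Requested component of w3: -844

-844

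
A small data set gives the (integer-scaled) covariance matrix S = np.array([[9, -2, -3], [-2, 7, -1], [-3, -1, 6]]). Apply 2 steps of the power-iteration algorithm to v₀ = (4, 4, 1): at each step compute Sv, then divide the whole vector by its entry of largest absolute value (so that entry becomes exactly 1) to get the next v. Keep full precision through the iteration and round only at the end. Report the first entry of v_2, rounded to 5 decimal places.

1.00000

Sv0 = (25.000000, 19.000000, -10.000000); divide by 25.000000 → v1 = (1.000000, 0.760000, -0.400000)
Sv1 = (8.680000, 3.720000, -6.160000); divide by 8.680000 → v2 = (1.000000, 0.428571, -0.709677)
Requested entry of v2: 217/217 = 1.00000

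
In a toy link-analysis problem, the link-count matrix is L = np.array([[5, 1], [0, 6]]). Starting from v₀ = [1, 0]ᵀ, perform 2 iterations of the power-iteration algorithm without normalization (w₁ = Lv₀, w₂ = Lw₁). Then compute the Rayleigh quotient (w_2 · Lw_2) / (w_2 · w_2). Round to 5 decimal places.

w1 = Lv₀ = (5, 0)
w2 = Lw1 = (25, 0)
Lw2 = (125, 0)
w2·Lw2 = 25·125 + 0·0 = 3125; w2·w2 = 25·25 + 0·0 = 625
λ ≈ 3125/625 = 5.00000

λ ≈ 5.00000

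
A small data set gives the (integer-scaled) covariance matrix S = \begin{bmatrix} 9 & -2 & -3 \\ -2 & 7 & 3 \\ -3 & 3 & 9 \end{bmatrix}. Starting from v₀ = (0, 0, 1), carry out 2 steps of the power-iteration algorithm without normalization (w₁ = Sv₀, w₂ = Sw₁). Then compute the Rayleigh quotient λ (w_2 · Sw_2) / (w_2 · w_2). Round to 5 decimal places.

13.58687

w1 = Sv₀ = (9·0 + (-2)·0 + (-3)·1; (-2)·0 + 7·0 + 3·1; (-3)·0 + 3·0 + 9·1) = (-3, 3, 9)
w2 = Sw1 = (9·(-3) + (-2)·3 + (-3)·9; (-2)·(-3) + 7·3 + 3·9; (-3)·(-3) + 3·3 + 9·9) = (-60, 54, 99)
Sw2 = (-945, 795, 1233)
w2·Sw2 = (-60)·(-945) + 54·795 + 99·1233 = 221697; w2·w2 = (-60)·(-60) + 54·54 + 99·99 = 16317
λ ≈ 221697/16317 = 13.58687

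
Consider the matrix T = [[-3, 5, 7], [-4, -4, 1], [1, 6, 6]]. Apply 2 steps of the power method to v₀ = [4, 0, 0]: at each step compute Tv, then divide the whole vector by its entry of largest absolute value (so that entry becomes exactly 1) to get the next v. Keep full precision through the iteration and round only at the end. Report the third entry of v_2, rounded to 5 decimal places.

Tv0 = (-12.000000, -16.000000, 4.000000); divide by -16.000000 → v1 = (0.750000, 1.000000, -0.250000)
Tv1 = (1.000000, -7.250000, 5.250000); divide by -7.250000 → v2 = (-0.137931, 1.000000, -0.724138)
Requested entry of v2: -84/116 = -0.72414

-0.72414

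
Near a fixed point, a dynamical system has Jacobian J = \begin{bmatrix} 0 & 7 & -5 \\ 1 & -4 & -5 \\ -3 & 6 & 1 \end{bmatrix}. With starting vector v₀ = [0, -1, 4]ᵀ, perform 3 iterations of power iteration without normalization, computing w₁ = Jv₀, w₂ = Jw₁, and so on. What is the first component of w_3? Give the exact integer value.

w1 = Jv₀ = (-27, -16, -2)
w2 = Jw1 = (-102, 47, -17)
w3 = Jw2 = (414, -205, 571)
The requested component of w3 is 414.

414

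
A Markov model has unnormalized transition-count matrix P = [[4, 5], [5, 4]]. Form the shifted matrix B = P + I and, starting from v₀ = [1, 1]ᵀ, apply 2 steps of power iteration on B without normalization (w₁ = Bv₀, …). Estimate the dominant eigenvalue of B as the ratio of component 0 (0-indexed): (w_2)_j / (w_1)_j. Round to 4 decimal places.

B = P + I has rows (5, 5); (5, 5)
w1 = Bv₀ = (10, 10)
w2 = Bw1 = (100, 100)
Ratio: 100/10 = 10.0000

μ ≈ 10.0000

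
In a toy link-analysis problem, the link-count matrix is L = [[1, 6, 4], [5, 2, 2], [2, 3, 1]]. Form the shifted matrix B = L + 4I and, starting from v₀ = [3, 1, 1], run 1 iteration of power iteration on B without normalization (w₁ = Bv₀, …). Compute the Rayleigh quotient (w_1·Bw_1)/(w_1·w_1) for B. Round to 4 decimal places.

12.8252

B = L + 4I has rows (5, 6, 4); (5, 6, 2); (2, 3, 5)
w1 = Bv₀ = (25, 23, 14)
Bw1 = (319, 291, 189)
w1·Bw1 = 17314; w1·w1 = 1350; μ ≈ 17314/1350 = 12.8252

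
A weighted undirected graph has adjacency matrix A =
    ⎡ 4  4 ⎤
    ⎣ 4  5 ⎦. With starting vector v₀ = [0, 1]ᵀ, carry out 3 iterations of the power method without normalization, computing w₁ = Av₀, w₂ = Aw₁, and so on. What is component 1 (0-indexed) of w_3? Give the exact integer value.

w1 = Av₀ = (4·0 + 4·1; 4·0 + 5·1) = (4, 5)
w2 = Aw1 = (4·4 + 4·5; 4·4 + 5·5) = (36, 41)
w3 = Aw2 = (308, 349)
The requested component of w3 is 349.

349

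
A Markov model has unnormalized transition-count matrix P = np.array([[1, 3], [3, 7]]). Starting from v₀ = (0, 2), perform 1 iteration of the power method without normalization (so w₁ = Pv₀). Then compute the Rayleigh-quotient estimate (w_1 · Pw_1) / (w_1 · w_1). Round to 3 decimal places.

λ ≈ 8.241

w1 = Pv₀ = (6, 14)
Pw1 = (48, 116)
w1·Pw1 = 6·48 + 14·116 = 1912; w1·w1 = 6·6 + 14·14 = 232
λ ≈ 1912/232 = 8.241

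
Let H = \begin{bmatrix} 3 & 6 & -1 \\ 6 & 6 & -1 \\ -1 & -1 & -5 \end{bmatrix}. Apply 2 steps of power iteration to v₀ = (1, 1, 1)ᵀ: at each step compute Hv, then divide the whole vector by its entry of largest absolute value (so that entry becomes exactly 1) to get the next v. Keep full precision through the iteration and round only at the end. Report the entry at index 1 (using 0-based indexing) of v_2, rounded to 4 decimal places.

Hv0 = (8.00000, 11.00000, -7.00000); divide by 11.00000 → v1 = (0.72727, 1.00000, -0.63636)
Hv1 = (8.81818, 11.00000, 1.45455); divide by 11.00000 → v2 = (0.80165, 1.00000, 0.13223)
Requested entry of v2: 121/121 = 1.0000

1.0000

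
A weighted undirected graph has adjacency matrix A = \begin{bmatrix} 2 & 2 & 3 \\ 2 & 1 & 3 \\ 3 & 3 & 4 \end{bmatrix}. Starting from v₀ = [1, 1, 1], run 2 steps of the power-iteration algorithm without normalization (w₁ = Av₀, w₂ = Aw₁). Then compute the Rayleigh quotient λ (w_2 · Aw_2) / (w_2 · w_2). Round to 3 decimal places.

λ ≈ 8.014

w1 = Av₀ = (2·1 + 2·1 + 3·1; 2·1 + 1·1 + 3·1; 3·1 + 3·1 + 4·1) = (7, 6, 10)
w2 = Aw1 = (2·7 + 2·6 + 3·10; 2·7 + 1·6 + 3·10; 3·7 + 3·6 + 4·10) = (56, 50, 79)
Aw2 = (449, 399, 634)
w2·Aw2 = 56·449 + 50·399 + 79·634 = 95180; w2·w2 = 56·56 + 50·50 + 79·79 = 11877
λ ≈ 95180/11877 = 8.014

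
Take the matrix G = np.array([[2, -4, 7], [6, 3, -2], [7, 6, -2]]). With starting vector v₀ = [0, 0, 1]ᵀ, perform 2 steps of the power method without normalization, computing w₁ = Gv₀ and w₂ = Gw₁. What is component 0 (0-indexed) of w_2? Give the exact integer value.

8

w1 = Gv₀ = (7, -2, -2)
w2 = Gw1 = (8, 40, 41)
The requested component of w2 is 8.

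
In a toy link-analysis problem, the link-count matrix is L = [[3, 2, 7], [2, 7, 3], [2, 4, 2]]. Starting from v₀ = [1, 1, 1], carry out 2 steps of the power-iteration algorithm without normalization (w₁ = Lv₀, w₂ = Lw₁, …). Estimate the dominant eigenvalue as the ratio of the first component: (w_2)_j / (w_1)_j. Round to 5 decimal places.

w1 = Lv₀ = (3·1 + 2·1 + 7·1; 2·1 + 7·1 + 3·1; 2·1 + 4·1 + 2·1) = (12, 12, 8)
w2 = Lw1 = (3·12 + 2·12 + 7·8; 2·12 + 7·12 + 3·8; 2·12 + 4·12 + 2·8) = (116, 132, 88)
Ratio at component: 116 / 12 = 9.66667

λ ≈ 9.66667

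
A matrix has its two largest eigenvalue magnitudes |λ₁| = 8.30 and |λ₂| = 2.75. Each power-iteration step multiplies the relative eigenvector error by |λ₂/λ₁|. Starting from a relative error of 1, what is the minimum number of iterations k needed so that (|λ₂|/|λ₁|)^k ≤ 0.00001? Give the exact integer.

|λ₂/λ₁| = 2.75/8.30 = 0.33133
Need k ≥ ln(0.00001) / ln(0.33133) = -11.5129 / -1.1047 ≈ 10.422
Smallest integer k satisfying the bound: 11

11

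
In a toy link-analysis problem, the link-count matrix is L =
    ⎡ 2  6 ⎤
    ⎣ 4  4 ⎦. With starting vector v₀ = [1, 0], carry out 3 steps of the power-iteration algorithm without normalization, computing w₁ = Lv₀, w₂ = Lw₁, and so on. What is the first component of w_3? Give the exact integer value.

w1 = Lv₀ = (2, 4)
w2 = Lw1 = (28, 24)
w3 = Lw2 = (200, 208)
The requested component of w3 is 200.

200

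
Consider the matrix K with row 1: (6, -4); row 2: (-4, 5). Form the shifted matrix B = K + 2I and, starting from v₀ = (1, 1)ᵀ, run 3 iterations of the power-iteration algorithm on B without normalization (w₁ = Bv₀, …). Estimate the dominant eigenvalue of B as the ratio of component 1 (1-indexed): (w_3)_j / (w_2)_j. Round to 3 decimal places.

μ ≈ 7.000

B = K + 2I has rows (8, -4); (-4, 7)
w1 = Bv₀ = (8·1 + (-4)·1; (-4)·1 + 7·1) = (4, 3)
w2 = Bw1 = (8·4 + (-4)·3; (-4)·4 + 7·3) = (20, 5)
w3 = Bw2 = (140, -45)
Ratio: 140/20 = 7.000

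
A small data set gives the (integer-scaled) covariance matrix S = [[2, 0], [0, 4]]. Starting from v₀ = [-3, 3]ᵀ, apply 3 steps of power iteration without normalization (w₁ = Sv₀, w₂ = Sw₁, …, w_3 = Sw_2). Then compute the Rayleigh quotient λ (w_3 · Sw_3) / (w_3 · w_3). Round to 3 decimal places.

w1 = Sv₀ = (-6, 12)
w2 = Sw1 = (-12, 48)
w3 = Sw2 = (-24, 192)
Sw3 = (-48, 768)
w3·Sw3 = (-24)·(-48) + 192·768 = 148608; w3·w3 = (-24)·(-24) + 192·192 = 37440
λ ≈ 148608/37440 = 3.969

λ ≈ 3.969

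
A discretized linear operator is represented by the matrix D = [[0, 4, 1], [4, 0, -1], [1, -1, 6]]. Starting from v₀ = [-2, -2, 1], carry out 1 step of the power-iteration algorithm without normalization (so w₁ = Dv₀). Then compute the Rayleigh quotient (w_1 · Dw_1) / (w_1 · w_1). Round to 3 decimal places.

w1 = Dv₀ = (0·(-2) + 4·(-2) + 1·1; 4·(-2) + 0·(-2) + (-1)·1; 1·(-2) + (-1)·(-2) + 6·1) = (-7, -9, 6)
Dw1 = (-30, -34, 38)
w1·Dw1 = (-7)·(-30) + (-9)·(-34) + 6·38 = 744; w1·w1 = (-7)·(-7) + (-9)·(-9) + 6·6 = 166
λ ≈ 744/166 = 4.482

λ ≈ 4.482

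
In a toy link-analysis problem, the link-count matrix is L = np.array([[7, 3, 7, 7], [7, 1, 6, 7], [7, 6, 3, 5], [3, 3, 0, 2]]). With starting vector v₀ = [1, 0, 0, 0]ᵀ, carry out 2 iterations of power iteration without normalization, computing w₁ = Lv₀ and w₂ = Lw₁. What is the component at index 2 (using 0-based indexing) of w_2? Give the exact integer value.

127

w1 = Lv₀ = (7, 7, 7, 3)
w2 = Lw1 = (140, 119, 127, 48)
The requested component of w2 is 127.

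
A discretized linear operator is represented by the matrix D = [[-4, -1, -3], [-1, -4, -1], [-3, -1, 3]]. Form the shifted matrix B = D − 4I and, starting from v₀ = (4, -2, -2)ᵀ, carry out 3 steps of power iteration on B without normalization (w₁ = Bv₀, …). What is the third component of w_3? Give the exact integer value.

B = D − 4I has rows (-8, -1, -3); (-1, -8, -1); (-3, -1, -1)
w1 = Bv₀ = (-24, 14, -8)
w2 = Bw1 = (202, -80, 66)
w3 = Bw2 = (-1734, 372, -592)
Requested component of w3: -592

-592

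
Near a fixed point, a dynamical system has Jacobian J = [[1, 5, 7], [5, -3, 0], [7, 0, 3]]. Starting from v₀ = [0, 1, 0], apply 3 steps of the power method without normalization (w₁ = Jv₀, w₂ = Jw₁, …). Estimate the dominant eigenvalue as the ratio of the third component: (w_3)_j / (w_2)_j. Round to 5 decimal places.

w1 = Jv₀ = (5, -3, 0)
w2 = Jw1 = (-10, 34, 35)
w3 = Jw2 = (405, -152, 35)
Ratio at component: 35 / 35 = 1.00000

1.00000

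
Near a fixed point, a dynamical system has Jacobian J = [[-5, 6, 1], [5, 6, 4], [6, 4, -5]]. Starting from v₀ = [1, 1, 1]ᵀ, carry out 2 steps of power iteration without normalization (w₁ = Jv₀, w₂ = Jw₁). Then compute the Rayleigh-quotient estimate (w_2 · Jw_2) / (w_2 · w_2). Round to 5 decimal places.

9.41995

w1 = Jv₀ = (2, 15, 5)
w2 = Jw1 = (85, 120, 47)
Jw2 = (342, 1333, 755)
w2·Jw2 = 85·342 + 120·1333 + 47·755 = 224515; w2·w2 = 85·85 + 120·120 + 47·47 = 23834
λ ≈ 224515/23834 = 9.41995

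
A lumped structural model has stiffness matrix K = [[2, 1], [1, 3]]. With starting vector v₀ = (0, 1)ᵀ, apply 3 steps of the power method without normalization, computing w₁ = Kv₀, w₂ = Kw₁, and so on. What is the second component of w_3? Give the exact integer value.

35

w1 = Kv₀ = (1, 3)
w2 = Kw1 = (5, 10)
w3 = Kw2 = (20, 35)
The requested component of w3 is 35.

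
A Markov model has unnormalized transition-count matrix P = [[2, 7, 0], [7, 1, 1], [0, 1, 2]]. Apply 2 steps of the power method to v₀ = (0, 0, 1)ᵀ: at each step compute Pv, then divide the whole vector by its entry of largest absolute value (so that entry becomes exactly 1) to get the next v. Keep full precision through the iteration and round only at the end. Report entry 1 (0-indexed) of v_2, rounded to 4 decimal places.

Pv0 = (0.00000, 1.00000, 2.00000); divide by 2.00000 → v1 = (0.00000, 0.50000, 1.00000)
Pv1 = (3.50000, 1.50000, 2.50000); divide by 3.50000 → v2 = (1.00000, 0.42857, 0.71429)
Requested entry of v2: 3/7 = 0.4286

0.4286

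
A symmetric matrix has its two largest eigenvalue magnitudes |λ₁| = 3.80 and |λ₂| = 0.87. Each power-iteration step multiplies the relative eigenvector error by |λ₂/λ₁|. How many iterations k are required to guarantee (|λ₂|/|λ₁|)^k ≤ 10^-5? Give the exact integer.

|λ₂/λ₁| = 0.87/3.80 = 0.22895
Need k ≥ ln(10^-5) / ln(0.22895) = -11.5129 / -1.4743 ≈ 7.809
Smallest integer k satisfying the bound: 8

8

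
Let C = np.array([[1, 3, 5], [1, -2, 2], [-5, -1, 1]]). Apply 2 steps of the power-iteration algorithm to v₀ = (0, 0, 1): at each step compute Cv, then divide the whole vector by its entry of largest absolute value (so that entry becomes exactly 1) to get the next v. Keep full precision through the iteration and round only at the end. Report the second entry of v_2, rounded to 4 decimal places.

Cv0 = (5.00000, 2.00000, 1.00000); divide by 5.00000 → v1 = (1.00000, 0.40000, 0.20000)
Cv1 = (3.20000, 0.60000, -5.20000); divide by -5.20000 → v2 = (-0.61538, -0.11538, 1.00000)
Requested entry of v2: 3/-26 = -0.1154

-0.1154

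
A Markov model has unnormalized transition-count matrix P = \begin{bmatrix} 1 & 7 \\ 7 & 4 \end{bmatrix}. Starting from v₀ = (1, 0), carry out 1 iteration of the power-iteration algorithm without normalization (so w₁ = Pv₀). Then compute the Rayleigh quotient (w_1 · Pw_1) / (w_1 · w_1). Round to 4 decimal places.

5.9000

w1 = Pv₀ = (1, 7)
Pw1 = (50, 35)
w1·Pw1 = 1·50 + 7·35 = 295; w1·w1 = 1·1 + 7·7 = 50
λ ≈ 295/50 = 5.9000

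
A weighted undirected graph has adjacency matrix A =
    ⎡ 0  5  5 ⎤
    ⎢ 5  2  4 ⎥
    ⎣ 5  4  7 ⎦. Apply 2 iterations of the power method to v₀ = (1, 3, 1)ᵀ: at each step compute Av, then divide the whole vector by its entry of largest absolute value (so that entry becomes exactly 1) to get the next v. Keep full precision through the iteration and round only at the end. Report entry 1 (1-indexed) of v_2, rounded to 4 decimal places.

Av0 = (20.00000, 15.00000, 24.00000); divide by 24.00000 → v1 = (0.83333, 0.62500, 1.00000)
Av1 = (8.12500, 9.41667, 13.66667); divide by 13.66667 → v2 = (0.59451, 0.68902, 1.00000)
Requested entry of v2: 195/328 = 0.5945

0.5945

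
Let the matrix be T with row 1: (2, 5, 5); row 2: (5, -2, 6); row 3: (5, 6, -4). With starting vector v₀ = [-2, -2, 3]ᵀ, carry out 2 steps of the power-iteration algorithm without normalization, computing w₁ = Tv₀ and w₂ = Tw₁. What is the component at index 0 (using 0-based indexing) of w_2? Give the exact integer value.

w1 = Tv₀ = (1, 12, -34)
w2 = Tw1 = (-108, -223, 213)
The requested component of w2 is -108.

-108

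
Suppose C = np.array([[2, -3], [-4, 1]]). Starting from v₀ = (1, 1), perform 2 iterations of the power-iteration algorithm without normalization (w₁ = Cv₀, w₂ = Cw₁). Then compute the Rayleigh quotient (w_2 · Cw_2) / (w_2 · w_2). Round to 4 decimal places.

w1 = Cv₀ = (2·1 + (-3)·1; (-4)·1 + 1·1) = (-1, -3)
w2 = Cw1 = (2·(-1) + (-3)·(-3); (-4)·(-1) + 1·(-3)) = (7, 1)
Cw2 = (11, -27)
w2·Cw2 = 7·11 + 1·(-27) = 50; w2·w2 = 7·7 + 1·1 = 50
λ ≈ 50/50 = 1.0000

1.0000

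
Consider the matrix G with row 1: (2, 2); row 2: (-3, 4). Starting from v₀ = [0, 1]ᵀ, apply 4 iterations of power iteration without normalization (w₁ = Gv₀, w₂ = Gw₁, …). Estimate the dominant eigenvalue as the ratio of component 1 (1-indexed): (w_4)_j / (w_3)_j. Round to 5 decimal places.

λ ≈ 2.18182

w1 = Gv₀ = (2·0 + 2·1; (-3)·0 + 4·1) = (2, 4)
w2 = Gw1 = (2·2 + 2·4; (-3)·2 + 4·4) = (12, 10)
w3 = Gw2 = (44, 4)
w4 = Gw3 = (96, -116)
Ratio at component: 96 / 44 = 2.18182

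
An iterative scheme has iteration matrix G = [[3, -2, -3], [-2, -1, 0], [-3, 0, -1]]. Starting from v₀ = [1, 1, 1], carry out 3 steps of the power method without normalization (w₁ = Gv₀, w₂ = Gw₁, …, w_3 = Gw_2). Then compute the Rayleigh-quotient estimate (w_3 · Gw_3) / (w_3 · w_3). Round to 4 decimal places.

λ ≈ -1.9373

w1 = Gv₀ = (3·1 + (-2)·1 + (-3)·1; (-2)·1 + (-1)·1 + 0·1; (-3)·1 + 0·1 + (-1)·1) = (-2, -3, -4)
w2 = Gw1 = (3·(-2) + (-2)·(-3) + (-3)·(-4); (-2)·(-2) + (-1)·(-3) + 0·(-4); (-3)·(-2) + 0·(-3) + (-1)·(-4)) = (12, 7, 10)
w3 = Gw2 = (-8, -31, -46)
Gw3 = (176, 47, 70)
w3·Gw3 = (-8)·176 + (-31)·47 + (-46)·70 = -6085; w3·w3 = (-8)·(-8) + (-31)·(-31) + (-46)·(-46) = 3141
λ ≈ -6085/3141 = -1.9373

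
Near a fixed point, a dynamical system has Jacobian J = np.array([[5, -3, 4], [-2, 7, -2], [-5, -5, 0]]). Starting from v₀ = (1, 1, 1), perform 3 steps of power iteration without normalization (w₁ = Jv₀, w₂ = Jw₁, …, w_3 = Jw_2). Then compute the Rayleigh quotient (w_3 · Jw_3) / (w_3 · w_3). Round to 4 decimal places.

w1 = Jv₀ = (5·1 + (-3)·1 + 4·1; (-2)·1 + 7·1 + (-2)·1; (-5)·1 + (-5)·1 + 0·1) = (6, 3, -10)
w2 = Jw1 = (5·6 + (-3)·3 + 4·(-10); (-2)·6 + 7·3 + (-2)·(-10); (-5)·6 + (-5)·3 + 0·(-10)) = (-19, 29, -45)
w3 = Jw2 = (-362, 331, -50)
Jw3 = (-3003, 3141, 155)
w3·Jw3 = (-362)·(-3003) + 331·3141 + (-50)·155 = 2119007; w3·w3 = (-362)·(-362) + 331·331 + (-50)·(-50) = 243105
λ ≈ 2119007/243105 = 8.7164

8.7164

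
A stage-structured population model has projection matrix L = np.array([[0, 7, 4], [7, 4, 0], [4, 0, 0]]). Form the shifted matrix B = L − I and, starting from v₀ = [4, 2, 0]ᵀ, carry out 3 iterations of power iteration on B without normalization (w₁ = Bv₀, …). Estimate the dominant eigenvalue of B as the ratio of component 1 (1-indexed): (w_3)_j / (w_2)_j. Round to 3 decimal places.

B = L − I has rows (-1, 7, 4); (7, 3, 0); (4, 0, -1)
w1 = Bv₀ = (10, 34, 16)
w2 = Bw1 = (292, 172, 24)
w3 = Bw2 = (1008, 2560, 1144)
Ratio: 1008/292 = 3.452

3.452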